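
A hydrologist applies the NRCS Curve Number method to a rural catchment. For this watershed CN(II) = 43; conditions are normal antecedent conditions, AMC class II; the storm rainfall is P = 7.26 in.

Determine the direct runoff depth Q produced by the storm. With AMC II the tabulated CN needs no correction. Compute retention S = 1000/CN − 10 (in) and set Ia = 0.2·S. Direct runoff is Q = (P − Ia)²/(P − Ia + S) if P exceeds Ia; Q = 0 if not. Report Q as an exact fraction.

Average conditions: CN = 43 (no AMC adjustment).
Max retention: S = 1000/43 − 10 = 570/43 in (≈ 13.256 in)
Initial abstraction Ia = S/5 = (570/43)/5 = 114/43 ≈ 2.651 in
Excess rainfall: 7.260 − 2.651 = 4.609 in; P > Ia so Q > 0
Q = (9909/2150)²/((9909/2150) + 570/43) = (98188281/4622500)/(38409/2150) = 32729427/27526450 in ≈ 1.189 in

Q = 32729427/27526450 in ≈ 1.189 in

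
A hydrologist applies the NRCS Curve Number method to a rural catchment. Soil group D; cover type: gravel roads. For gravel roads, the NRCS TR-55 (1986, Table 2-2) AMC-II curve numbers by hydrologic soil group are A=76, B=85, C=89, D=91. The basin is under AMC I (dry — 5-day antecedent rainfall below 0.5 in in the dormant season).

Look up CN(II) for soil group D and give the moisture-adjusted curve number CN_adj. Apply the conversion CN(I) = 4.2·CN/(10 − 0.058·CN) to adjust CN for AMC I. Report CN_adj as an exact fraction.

CN_adj = 63700/787 ≈ 80.940

NRCS table: gravel roads, soil group D → CN(II) = 91
Dry (AMC I): CN(I) = 4.2·91/(10 − 0.058·91) = (1911/5)/(2361/500) = 63700/787 ≈ 80.940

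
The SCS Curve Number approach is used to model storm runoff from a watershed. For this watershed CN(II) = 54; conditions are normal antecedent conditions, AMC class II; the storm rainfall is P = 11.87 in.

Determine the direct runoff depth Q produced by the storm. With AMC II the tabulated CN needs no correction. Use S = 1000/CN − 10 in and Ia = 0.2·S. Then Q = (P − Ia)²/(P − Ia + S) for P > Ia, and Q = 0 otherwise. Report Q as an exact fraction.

AMC II — tabulated CN = 54 applies directly.
Max retention: S = 1000/54 − 10 = 230/27 in (≈ 8.519 in)
Ia = 0.2·(230/27) = 46/27 in ≈ 1.704 in
Excess rainfall: 11.870 − 1.704 = 10.166 in; P > Ia so Q > 0
Q = (27449/2700)²/((27449/2700) + 230/27) = (753447601/7290000)/(50449/2700) = 753447601/136212300 in ≈ 5.531 in

Q = 753447601/136212300 in ≈ 5.531 in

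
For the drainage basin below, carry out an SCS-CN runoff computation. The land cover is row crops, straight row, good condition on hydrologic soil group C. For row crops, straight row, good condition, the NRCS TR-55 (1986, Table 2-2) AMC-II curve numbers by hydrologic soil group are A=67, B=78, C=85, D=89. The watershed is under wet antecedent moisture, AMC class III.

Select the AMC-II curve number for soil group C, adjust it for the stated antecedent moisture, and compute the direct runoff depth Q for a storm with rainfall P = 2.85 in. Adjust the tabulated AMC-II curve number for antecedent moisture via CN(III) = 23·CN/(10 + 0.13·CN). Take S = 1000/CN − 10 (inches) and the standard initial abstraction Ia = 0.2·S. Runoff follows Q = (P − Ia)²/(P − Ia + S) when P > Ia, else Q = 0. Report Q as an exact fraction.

NRCS table: row crops, straight row, good condition, soil group C → CN(II) = 85
Adjust CN=85 to AMC III: 23·85/(10 + 0.13·85) → 1955 ÷ (421/20) = 39100/421 ≈ 92.874
Retention S: 1000/CN − 10 with CN=92.874 → S = 300/391 ≈ 0.767 in
Ia = 0.2S: 0.2·0.767 = 0.153 in (exactly 60/391)
Since P=2.850 > Ia=0.153: effective rainfall P−Ia = 21087/7820 in
Q = (21087/7820)²/((21087/7820) + 300/391) = (444661569/61152400)/(27087/7820) = 148220523/70606780 in ≈ 2.099 in

Q = 148220523/70606780 in ≈ 2.099 in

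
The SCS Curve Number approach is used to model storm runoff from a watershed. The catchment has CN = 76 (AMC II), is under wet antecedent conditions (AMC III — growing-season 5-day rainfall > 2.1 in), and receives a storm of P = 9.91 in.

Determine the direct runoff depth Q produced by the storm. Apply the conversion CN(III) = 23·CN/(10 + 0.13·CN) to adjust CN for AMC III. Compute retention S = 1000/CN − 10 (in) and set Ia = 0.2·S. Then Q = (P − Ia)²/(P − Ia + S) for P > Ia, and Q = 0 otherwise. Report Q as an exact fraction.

Q = 177297418489/21022627900 in ≈ 8.434 in

CN(III) from CN(II)=76: (23·76)/(10 + 0.13·76) = 43700/497 ≈ 87.928
Retention S: 1000/CN − 10 with CN=87.928 → S = 600/437 ≈ 1.373 in
Ia = 0.2·(600/437) = 120/437 in ≈ 0.275 in
Excess rainfall: 9.910 − 0.275 = 9.635 in; P > Ia so Q > 0
Q = (421067/43700)²/((421067/43700) + 600/437) = (177297418489/1909690000)/(481067/43700) = 177297418489/21022627900 in ≈ 8.434 in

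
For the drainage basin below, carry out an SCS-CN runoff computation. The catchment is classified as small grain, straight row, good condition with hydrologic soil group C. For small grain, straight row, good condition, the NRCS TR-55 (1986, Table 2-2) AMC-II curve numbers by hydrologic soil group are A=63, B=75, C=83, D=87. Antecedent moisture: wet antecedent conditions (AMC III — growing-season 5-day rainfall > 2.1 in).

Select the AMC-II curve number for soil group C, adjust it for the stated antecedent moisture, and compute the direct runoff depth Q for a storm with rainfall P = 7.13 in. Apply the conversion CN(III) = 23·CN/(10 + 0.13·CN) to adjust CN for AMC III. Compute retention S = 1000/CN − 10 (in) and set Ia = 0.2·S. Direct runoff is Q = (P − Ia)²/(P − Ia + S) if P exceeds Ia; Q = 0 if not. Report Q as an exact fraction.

Q = 1761239531689/285799635300 in ≈ 6.162 in

NRCS table: small grain, straight row, good condition, soil group C → CN(II) = 83
Adjust CN=83 to AMC III: 23·83/(10 + 0.13·83) → 1909 ÷ (2079/100) = 190900/2079 ≈ 91.823
Retention S: 1000/CN − 10 with CN=91.823 → S = 1700/1909 ≈ 0.891 in
Ia = 0.2S: 0.2·0.891 = 0.178 in (exactly 340/1909)
Excess rainfall: 7.130 − 0.178 = 6.952 in; P > Ia so Q > 0
Q: (1327117/190900)² ÷ (1497117/190900) = 1761239531689/285799635300 in (≈ 6.162 in)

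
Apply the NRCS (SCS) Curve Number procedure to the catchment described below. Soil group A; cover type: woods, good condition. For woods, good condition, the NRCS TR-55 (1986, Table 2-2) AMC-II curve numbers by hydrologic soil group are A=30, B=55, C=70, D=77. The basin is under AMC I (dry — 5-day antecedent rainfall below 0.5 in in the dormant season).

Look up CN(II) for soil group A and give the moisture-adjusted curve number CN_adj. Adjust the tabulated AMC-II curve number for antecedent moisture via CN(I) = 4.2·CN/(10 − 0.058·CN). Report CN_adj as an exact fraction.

NRCS table: woods, good condition, soil group A → CN(II) = 30
CN(I) from CN(II)=30: (4.2·30)/(10 − 0.058·30) = 900/59 ≈ 15.254

CN_adj = 900/59 ≈ 15.254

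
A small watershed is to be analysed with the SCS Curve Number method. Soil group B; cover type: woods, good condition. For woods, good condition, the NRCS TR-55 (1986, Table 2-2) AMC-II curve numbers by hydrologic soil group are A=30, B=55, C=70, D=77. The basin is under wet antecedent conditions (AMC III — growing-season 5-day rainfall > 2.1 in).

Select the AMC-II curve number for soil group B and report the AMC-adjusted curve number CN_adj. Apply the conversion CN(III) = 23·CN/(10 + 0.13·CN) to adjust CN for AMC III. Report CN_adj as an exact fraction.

NRCS table: woods, good condition, soil group B → CN(II) = 55
Adjust CN=55 to AMC III: 23·55/(10 + 0.13·55) → 1265 ÷ (343/20) = 25300/343 ≈ 73.761

CN_adj = 25300/343 ≈ 73.761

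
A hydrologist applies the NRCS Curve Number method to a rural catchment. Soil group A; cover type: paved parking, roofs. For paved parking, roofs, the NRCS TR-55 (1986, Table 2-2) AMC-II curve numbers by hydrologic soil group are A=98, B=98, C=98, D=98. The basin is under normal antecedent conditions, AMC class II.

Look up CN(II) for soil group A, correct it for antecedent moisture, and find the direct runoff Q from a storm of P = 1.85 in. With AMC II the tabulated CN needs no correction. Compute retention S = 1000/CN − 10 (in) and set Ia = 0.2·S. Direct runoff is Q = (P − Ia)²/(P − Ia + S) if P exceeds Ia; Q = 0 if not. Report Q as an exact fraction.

Q = 3143529/1933540 in ≈ 1.626 in

NRCS table: paved parking, roofs, soil group A → CN(II) = 98
CN(II) = 98; AMC II needs no correction.
Retention S: 1000/CN − 10 with CN=98.000 → S = 10/49 ≈ 0.204 in
Ia = 0.2·(10/49) = 2/49 in ≈ 0.041 in
P − Ia = 1.850 − 0.041 = 1773/980 ≈ 1.809 in (> 0, runoff occurs)
Q = (1773/980)²/((1773/980) + 10/49) = (3143529/960400)/(1973/980) = 3143529/1933540 in ≈ 1.626 in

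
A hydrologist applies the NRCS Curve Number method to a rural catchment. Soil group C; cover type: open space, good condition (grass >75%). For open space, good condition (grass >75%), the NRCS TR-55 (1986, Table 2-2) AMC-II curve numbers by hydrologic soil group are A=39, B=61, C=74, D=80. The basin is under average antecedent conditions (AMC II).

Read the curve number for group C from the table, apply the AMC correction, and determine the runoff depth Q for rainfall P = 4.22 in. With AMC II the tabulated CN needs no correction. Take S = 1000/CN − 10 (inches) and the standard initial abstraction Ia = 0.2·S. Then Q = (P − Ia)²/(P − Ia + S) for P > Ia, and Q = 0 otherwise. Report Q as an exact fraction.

Q = 42341049/24062950 in ≈ 1.760 in

NRCS table: open space, good condition (grass >75%), soil group C → CN(II) = 74
AMC II — tabulated CN = 74 applies directly.
Retention S: 1000/CN − 10 with CN=74.000 → S = 130/37 ≈ 3.514 in
Ia = 0.2S: 0.2·3.514 = 0.703 in (exactly 26/37)
P − Ia = 4.220 − 0.703 = 6507/1850 ≈ 3.517 in (> 0, runoff occurs)
Q = (6507/1850)²/((6507/1850) + 130/37) = (42341049/3422500)/(13007/1850) = 42341049/24062950 in ≈ 1.760 in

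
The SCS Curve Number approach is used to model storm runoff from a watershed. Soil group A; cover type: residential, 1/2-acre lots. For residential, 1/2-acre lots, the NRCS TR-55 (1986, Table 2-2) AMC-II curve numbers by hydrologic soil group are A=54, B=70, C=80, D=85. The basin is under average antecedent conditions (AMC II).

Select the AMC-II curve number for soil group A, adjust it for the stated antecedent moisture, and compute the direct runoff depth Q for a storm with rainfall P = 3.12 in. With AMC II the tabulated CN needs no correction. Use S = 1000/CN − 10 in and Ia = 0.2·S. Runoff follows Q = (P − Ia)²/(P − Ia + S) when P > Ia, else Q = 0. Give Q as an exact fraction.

NRCS table: residential, 1/2-acre lots, soil group A → CN(II) = 54
AMC II — tabulated CN = 54 applies directly.
Max retention: S = 1000/54 − 10 = 230/27 in (≈ 8.519 in)
Initial abstraction Ia = S/5 = (230/27)/5 = 46/27 ≈ 1.704 in
P − Ia = 3.120 − 1.704 = 956/675 ≈ 1.416 in (> 0, runoff occurs)
Runoff Q = (P−Ia)²/(P−Ia+S) = (1.416)²/(1.416+8.519) = 456968/2263275 ≈ 0.202 in

Q = 456968/2263275 in ≈ 0.202 in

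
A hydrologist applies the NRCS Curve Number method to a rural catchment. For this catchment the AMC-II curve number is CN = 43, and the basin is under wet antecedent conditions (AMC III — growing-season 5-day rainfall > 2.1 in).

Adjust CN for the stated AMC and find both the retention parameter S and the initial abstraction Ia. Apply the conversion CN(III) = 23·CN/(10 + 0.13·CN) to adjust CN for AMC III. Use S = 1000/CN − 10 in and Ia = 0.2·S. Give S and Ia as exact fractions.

CN(III) from CN(II)=43: (23·43)/(10 + 0.13·43) = 98900/1559 ≈ 63.438
Max retention: S = 1000/(98900/1559) − 10 = 5700/989 in (≈ 5.763 in)
Ia = 0.2·(5700/989) = 1140/989 in ≈ 1.153 in

S = 5700/989 in ≈ 5.763 in; Ia = 1140/989 in ≈ 1.153 in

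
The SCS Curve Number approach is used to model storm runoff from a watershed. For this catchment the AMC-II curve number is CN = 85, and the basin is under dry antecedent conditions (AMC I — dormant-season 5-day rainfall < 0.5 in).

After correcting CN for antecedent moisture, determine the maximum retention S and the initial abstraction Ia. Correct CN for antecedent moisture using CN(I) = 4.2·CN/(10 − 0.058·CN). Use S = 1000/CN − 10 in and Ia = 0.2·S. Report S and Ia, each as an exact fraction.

S = 500/119 in ≈ 4.202 in; Ia = 100/119 in ≈ 0.840 in

Adjust CN=85 to AMC I: 4.2·85/(10 − 0.058·85) → 357 ÷ (507/100) = 11900/169 ≈ 70.414
S = 1000/(11900/169) − 10 = 500/119 in ≈ 4.202 in
Ia = 0.2·(500/119) = 100/119 in ≈ 0.840 in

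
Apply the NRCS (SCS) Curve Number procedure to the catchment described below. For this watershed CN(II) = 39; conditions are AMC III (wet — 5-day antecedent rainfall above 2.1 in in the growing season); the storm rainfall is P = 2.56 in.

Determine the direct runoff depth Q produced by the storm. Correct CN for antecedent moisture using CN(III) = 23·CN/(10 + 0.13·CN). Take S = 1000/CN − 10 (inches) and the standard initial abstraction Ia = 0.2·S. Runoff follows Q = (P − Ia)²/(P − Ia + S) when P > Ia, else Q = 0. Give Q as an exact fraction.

CN(III) from CN(II)=39: (23·39)/(10 + 0.13·39) = 89700/1507 ≈ 59.522
Retention S: 1000/CN − 10 with CN=59.522 → S = 6100/897 ≈ 6.800 in
Ia = 0.2S: 0.2·6.800 = 1.360 in (exactly 1220/897)
P − Ia = 2.560 − 1.360 = 26908/22425 ≈ 1.200 in (> 0, runoff occurs)
Q = (26908/22425)²/((26908/22425) + 6100/897) = (724040464/502880625)/(179408/22425) = 45252529/251451525 in ≈ 0.180 in

Q = 45252529/251451525 in ≈ 0.180 in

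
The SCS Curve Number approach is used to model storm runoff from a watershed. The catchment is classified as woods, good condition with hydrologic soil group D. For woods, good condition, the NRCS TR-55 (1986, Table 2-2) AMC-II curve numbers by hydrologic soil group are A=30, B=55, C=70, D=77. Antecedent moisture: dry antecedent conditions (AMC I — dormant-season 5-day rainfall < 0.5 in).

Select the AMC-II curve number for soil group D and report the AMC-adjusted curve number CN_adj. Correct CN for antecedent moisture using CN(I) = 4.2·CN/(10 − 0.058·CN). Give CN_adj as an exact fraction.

NRCS table: woods, good condition, soil group D → CN(II) = 77
Dry (AMC I): CN(I) = 4.2·77/(10 − 0.058·77) = (1617/5)/(2767/500) = 161700/2767 ≈ 58.439

CN_adj = 161700/2767 ≈ 58.439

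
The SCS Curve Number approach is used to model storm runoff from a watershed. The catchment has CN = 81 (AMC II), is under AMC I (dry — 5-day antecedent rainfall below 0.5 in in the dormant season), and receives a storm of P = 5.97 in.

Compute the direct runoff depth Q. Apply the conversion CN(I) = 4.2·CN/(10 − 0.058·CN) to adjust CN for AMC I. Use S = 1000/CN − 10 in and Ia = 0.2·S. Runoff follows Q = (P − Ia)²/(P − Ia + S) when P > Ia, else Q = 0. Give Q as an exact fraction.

Dry (AMC I): CN(I) = 4.2·81/(10 − 0.058·81) = (1701/5)/(2651/500) = 170100/2651 ≈ 64.164
Max retention: S = 1000/(170100/2651) − 10 = 9500/1701 in (≈ 5.585 in)
Initial abstraction Ia = S/5 = (9500/1701)/5 = 1900/1701 ≈ 1.117 in
P − Ia = 5.970 − 1.117 = 825497/170100 ≈ 4.853 in (> 0, runoff occurs)
Q: (825497/170100)² ÷ (1775497/170100) = 681445297009/302012039700 in (≈ 2.256 in)

Q = 681445297009/302012039700 in ≈ 2.256 in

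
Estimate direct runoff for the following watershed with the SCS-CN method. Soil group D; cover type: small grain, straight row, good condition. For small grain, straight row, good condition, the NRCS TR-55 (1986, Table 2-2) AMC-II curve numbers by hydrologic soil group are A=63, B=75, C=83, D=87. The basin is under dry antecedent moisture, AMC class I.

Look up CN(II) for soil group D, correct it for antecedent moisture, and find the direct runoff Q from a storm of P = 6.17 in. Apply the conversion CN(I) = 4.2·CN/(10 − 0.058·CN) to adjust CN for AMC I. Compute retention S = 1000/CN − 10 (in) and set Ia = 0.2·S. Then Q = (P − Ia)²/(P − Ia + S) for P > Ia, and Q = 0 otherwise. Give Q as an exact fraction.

NRCS table: small grain, straight row, good condition, soil group D → CN(II) = 87
Adjust CN=87 to AMC I: 4.2·87/(10 − 0.058·87) → (1827/5) ÷ (2477/500) = 182700/2477 ≈ 73.759
S = 1000/(182700/2477) − 10 = 6500/1827 in ≈ 3.558 in
Ia = 0.2·(6500/1827) = 1300/1827 in ≈ 0.712 in
P − Ia = 6.170 − 0.712 = 997259/182700 ≈ 5.458 in (> 0, runoff occurs)
Runoff Q = (P−Ia)²/(P−Ia+S) = (5.458)²/(5.458+3.558) = 994525513081/300954219300 ≈ 3.305 in

Q = 994525513081/300954219300 in ≈ 3.305 in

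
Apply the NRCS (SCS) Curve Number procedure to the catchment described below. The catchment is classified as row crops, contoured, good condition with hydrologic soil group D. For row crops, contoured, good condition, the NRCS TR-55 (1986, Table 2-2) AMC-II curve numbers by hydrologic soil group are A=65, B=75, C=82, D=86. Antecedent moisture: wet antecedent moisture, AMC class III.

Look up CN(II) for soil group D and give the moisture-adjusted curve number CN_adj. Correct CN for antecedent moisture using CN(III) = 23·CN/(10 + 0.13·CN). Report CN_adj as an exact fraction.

NRCS table: row crops, contoured, good condition, soil group D → CN(II) = 86
Wet (AMC III): CN(III) = 23·86/(10 + 0.13·86) = 1978/(1059/50) = 98900/1059 ≈ 93.390

CN_adj = 98900/1059 ≈ 93.390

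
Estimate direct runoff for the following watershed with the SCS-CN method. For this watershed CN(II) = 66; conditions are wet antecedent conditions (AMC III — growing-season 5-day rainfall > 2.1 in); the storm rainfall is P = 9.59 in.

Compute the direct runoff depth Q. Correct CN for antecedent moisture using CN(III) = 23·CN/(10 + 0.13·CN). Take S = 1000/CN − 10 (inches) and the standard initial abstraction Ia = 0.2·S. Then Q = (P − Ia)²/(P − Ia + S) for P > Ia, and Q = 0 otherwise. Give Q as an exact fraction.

Q = 481470842161/65568567900 in ≈ 7.343 in

CN(III) from CN(II)=66: (23·66)/(10 + 0.13·66) = 75900/929 ≈ 81.701
Max retention: S = 1000/(75900/929) − 10 = 1700/759 in (≈ 2.240 in)
Ia = 0.2·(1700/759) = 340/759 in ≈ 0.448 in
Excess rainfall: 9.590 − 0.448 = 9.142 in; P > Ia so Q > 0
Runoff Q = (P−Ia)²/(P−Ia+S) = (9.142)²/(9.142+2.240) = 481470842161/65568567900 ≈ 7.343 in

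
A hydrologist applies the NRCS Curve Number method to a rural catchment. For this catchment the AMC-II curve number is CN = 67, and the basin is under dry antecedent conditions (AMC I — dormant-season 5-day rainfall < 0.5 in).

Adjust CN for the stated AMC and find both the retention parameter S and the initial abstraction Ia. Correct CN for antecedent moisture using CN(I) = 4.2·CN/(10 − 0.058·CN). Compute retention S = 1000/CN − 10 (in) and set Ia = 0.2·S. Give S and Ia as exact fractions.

Dry (AMC I): CN(I) = 4.2·67/(10 − 0.058·67) = (1407/5)/(3057/500) = 46900/1019 ≈ 46.026
Retention S: 1000/CN − 10 with CN=46.026 → S = 5500/469 ≈ 11.727 in
Ia = 0.2S: 0.2·11.727 = 2.345 in (exactly 1100/469)

S = 5500/469 in ≈ 11.727 in; Ia = 1100/469 in ≈ 2.345 in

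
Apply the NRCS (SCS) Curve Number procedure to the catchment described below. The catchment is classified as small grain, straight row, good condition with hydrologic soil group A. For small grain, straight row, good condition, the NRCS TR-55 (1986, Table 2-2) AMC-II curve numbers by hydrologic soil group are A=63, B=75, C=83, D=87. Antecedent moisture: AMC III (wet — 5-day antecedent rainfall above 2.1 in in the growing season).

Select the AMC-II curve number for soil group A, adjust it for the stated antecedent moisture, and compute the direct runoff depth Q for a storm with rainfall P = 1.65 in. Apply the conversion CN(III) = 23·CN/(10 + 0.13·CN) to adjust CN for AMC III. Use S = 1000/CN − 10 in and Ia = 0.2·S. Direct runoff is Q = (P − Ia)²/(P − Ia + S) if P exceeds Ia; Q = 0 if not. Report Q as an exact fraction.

NRCS table: small grain, straight row, good condition, soil group A → CN(II) = 63
Wet (AMC III): CN(III) = 23·63/(10 + 0.13·63) = 1449/(1819/100) = 144900/1819 ≈ 79.659
Retention S: 1000/CN − 10 with CN=79.659 → S = 3700/1449 ≈ 2.553 in
Initial abstraction Ia = S/5 = (3700/1449)/5 = 740/1449 ≈ 0.511 in
P − Ia = 1.650 − 0.511 = 33017/28980 ≈ 1.139 in (> 0, runoff occurs)
Q: (33017/28980)² ÷ (107017/28980) = 1090122289/3101352660 in (≈ 0.351 in)

Q = 1090122289/3101352660 in ≈ 0.351 in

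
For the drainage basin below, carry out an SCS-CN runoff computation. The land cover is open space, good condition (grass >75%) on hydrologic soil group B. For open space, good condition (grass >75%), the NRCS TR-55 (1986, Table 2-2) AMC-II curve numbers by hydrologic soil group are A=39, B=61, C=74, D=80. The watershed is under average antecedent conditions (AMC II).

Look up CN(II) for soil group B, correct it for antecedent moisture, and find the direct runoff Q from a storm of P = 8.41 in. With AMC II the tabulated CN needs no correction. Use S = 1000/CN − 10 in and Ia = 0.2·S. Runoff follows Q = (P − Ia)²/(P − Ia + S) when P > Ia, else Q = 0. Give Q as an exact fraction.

NRCS table: open space, good condition (grass >75%), soil group B → CN(II) = 61
CN(II) = 61; AMC II needs no correction.
S = 1000/61 − 10 = 390/61 in ≈ 6.393 in
Initial abstraction Ia = S/5 = (390/61)/5 = 78/61 ≈ 1.279 in
Since P=8.410 > Ia=1.279: effective rainfall P−Ia = 43501/6100 in
Q: (43501/6100)² ÷ (82501/6100) = 1892337001/503256100 in (≈ 3.760 in)

Q = 1892337001/503256100 in ≈ 3.760 in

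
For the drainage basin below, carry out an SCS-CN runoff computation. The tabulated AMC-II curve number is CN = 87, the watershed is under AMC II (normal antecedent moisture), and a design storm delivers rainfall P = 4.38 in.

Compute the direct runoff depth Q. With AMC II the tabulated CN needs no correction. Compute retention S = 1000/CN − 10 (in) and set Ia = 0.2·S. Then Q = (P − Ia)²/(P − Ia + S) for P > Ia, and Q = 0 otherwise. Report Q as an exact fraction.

Q = 315169009/105500550 in ≈ 2.987 in

AMC II — tabulated CN = 87 applies directly.
Retention S: 1000/CN − 10 with CN=87.000 → S = 130/87 ≈ 1.494 in
Ia = 0.2·(130/87) = 26/87 in ≈ 0.299 in
Since P=4.380 > Ia=0.299: effective rainfall P−Ia = 17753/4350 in
Q = (17753/4350)²/((17753/4350) + 130/87) = (315169009/18922500)/(24253/4350) = 315169009/105500550 in ≈ 2.987 in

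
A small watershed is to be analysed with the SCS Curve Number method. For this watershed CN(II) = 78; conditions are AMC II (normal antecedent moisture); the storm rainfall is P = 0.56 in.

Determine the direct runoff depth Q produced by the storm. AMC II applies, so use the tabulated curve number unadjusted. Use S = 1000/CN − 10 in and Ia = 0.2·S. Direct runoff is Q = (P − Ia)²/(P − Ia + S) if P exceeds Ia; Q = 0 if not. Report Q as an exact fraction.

AMC II — tabulated CN = 78 applies directly.
S = 1000/78 − 10 = 110/39 in ≈ 2.821 in
Ia = 0.2S: 0.2·2.821 = 0.564 in (exactly 22/39)
P = 0.560 ≤ Ia = 0.564 in: entire storm abstracted, Q = 0.

Q = 0 in ≈ 0.000 in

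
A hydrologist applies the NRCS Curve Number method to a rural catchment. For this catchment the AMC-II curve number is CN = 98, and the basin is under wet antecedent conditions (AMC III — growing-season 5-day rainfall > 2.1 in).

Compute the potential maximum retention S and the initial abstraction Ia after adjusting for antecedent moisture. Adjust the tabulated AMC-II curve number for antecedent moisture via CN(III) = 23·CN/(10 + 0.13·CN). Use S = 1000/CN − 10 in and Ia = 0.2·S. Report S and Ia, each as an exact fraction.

S = 100/1127 in ≈ 0.089 in; Ia = 20/1127 in ≈ 0.018 in

Wet (AMC III): CN(III) = 23·98/(10 + 0.13·98) = 2254/(1137/50) = 112700/1137 ≈ 99.120
Retention S: 1000/CN − 10 with CN=99.120 → S = 100/1127 ≈ 0.089 in
Ia = 0.2·(100/1127) = 20/1127 in ≈ 0.018 in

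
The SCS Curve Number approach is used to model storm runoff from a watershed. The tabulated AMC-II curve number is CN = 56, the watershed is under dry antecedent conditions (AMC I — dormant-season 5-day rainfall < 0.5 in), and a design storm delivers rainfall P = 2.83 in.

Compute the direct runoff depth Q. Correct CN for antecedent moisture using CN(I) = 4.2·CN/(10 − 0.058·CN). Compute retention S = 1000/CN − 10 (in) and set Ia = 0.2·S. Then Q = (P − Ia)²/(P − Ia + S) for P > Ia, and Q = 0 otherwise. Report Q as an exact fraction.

Q = 0 in ≈ 0.000 in

Dry (AMC I): CN(I) = 4.2·56/(10 − 0.058·56) = (1176/5)/(844/125) = 7350/211 ≈ 34.834
Max retention: S = 1000/(7350/211) − 10 = 2750/147 in (≈ 18.707 in)
Initial abstraction Ia = S/5 = (2750/147)/5 = 550/147 ≈ 3.741 in
P = 2.830 ≤ Ia = 3.741 in: entire storm abstracted, Q = 0.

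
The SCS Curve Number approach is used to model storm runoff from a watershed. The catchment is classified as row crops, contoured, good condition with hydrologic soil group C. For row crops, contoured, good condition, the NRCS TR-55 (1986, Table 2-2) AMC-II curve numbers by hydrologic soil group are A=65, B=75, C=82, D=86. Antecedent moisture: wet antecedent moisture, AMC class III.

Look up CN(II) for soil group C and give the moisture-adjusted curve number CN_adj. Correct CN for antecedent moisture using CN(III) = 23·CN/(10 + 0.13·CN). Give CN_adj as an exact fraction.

NRCS table: row crops, contoured, good condition, soil group C → CN(II) = 82
CN(III) from CN(II)=82: (23·82)/(10 + 0.13·82) = 94300/1033 ≈ 91.288

CN_adj = 94300/1033 ≈ 91.288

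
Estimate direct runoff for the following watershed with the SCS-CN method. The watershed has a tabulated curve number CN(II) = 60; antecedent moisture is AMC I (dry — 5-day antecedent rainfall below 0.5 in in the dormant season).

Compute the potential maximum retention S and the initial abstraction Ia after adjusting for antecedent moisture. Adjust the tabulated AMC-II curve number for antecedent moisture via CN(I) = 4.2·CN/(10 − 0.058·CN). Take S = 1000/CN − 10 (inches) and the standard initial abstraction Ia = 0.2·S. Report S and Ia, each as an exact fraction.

S = 1000/63 in ≈ 15.873 in; Ia = 200/63 in ≈ 3.175 in

Adjust CN=60 to AMC I: 4.2·60/(10 − 0.058·60) → 252 ÷ (163/25) = 6300/163 ≈ 38.650
Retention S: 1000/CN − 10 with CN=38.650 → S = 1000/63 ≈ 15.873 in
Ia = 0.2S: 0.2·15.873 = 3.175 in (exactly 200/63)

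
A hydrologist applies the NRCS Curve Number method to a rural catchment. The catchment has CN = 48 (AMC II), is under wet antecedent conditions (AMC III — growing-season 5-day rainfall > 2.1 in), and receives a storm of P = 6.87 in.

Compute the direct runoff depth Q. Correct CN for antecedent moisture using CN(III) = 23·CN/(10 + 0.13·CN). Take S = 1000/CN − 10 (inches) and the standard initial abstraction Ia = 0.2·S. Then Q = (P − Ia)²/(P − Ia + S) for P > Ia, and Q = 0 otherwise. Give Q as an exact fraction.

Wet (AMC III): CN(III) = 23·48/(10 + 0.13·48) = 1104/(406/25) = 13800/203 ≈ 67.980
Retention S: 1000/CN − 10 with CN=67.980 → S = 325/69 ≈ 4.710 in
Initial abstraction Ia = S/5 = (325/69)/5 = 65/69 ≈ 0.942 in
Excess rainfall: 6.870 − 0.942 = 5.928 in; P > Ia so Q > 0
Q = (40903/6900)²/((40903/6900) + 325/69) = (1673055409/47610000)/(73403/6900) = 1673055409/506480700 in ≈ 3.303 in

Q = 1673055409/506480700 in ≈ 3.303 in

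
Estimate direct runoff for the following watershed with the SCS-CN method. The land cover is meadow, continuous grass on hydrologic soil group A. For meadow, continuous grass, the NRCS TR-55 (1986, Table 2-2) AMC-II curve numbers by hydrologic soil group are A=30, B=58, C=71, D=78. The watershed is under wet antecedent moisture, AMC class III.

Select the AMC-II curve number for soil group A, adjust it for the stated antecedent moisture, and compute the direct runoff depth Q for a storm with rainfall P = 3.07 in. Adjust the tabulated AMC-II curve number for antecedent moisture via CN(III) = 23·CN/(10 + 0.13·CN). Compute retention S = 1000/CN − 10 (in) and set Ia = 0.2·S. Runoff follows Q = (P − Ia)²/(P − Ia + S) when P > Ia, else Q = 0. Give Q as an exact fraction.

Q = 51595489/532562700 in ≈ 0.097 in

NRCS table: meadow, continuous grass, soil group A → CN(II) = 30
Wet (AMC III): CN(III) = 23·30/(10 + 0.13·30) = 690/(139/10) = 6900/139 ≈ 49.640
Retention S: 1000/CN − 10 with CN=49.640 → S = 700/69 ≈ 10.145 in
Ia = 0.2·(700/69) = 140/69 in ≈ 2.029 in
Excess rainfall: 3.070 − 2.029 = 1.041 in; P > Ia so Q > 0
Runoff Q = (P−Ia)²/(P−Ia+S) = (1.041)²/(1.041+10.145) = 51595489/532562700 ≈ 0.097 in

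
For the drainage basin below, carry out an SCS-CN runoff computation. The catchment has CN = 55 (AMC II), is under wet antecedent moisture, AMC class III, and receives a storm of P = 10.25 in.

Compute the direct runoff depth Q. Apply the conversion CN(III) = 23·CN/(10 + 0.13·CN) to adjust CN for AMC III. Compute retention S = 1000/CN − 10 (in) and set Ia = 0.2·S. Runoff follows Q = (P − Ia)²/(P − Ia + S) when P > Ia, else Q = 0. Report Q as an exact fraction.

Q = 93180409/13412036 in ≈ 6.948 in

Wet (AMC III): CN(III) = 23·55/(10 + 0.13·55) = 1265/(343/20) = 25300/343 ≈ 73.761
S = 1000/(25300/343) − 10 = 900/253 in ≈ 3.557 in
Initial abstraction Ia = S/5 = (900/253)/5 = 180/253 ≈ 0.711 in
Since P=10.250 > Ia=0.711: effective rainfall P−Ia = 9653/1012 in
Q: (9653/1012)² ÷ (13253/1012) = 93180409/13412036 in (≈ 6.948 in)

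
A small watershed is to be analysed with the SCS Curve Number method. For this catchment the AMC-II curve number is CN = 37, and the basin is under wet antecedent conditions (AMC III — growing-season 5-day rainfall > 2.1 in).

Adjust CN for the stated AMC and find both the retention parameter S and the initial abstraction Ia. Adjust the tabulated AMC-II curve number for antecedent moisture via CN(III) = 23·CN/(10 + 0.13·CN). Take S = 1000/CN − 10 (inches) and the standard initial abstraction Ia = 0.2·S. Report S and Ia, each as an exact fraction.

Adjust CN=37 to AMC III: 23·37/(10 + 0.13·37) → 851 ÷ (1481/100) = 85100/1481 ≈ 57.461
S = 1000/(85100/1481) − 10 = 6300/851 in ≈ 7.403 in
Ia = 0.2S: 0.2·7.403 = 1.481 in (exactly 1260/851)

S = 6300/851 in ≈ 7.403 in; Ia = 1260/851 in ≈ 1.481 in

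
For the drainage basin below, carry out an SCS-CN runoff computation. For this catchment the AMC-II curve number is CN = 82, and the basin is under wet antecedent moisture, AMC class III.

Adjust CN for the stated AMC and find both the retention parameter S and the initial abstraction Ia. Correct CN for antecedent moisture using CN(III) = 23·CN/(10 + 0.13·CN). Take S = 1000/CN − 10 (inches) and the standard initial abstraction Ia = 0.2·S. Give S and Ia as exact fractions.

S = 900/943 in ≈ 0.954 in; Ia = 180/943 in ≈ 0.191 in

Wet (AMC III): CN(III) = 23·82/(10 + 0.13·82) = 1886/(1033/50) = 94300/1033 ≈ 91.288
Retention S: 1000/CN − 10 with CN=91.288 → S = 900/943 ≈ 0.954 in
Ia = 0.2S: 0.2·0.954 = 0.191 in (exactly 180/943)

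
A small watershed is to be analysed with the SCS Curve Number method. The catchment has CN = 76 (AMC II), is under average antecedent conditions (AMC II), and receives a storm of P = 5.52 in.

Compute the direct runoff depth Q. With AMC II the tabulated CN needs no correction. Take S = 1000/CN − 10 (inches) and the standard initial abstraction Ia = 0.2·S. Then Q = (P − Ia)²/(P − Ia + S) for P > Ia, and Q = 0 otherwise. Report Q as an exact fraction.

AMC II — tabulated CN = 76 applies directly.
Max retention: S = 1000/76 − 10 = 60/19 in (≈ 3.158 in)
Ia = 0.2·(60/19) = 12/19 in ≈ 0.632 in
P − Ia = 5.520 − 0.632 = 2322/475 ≈ 4.888 in (> 0, runoff occurs)
Q: (2322/475)² ÷ (3822/475) = 898614/302575 in (≈ 2.970 in)

Q = 898614/302575 in ≈ 2.970 in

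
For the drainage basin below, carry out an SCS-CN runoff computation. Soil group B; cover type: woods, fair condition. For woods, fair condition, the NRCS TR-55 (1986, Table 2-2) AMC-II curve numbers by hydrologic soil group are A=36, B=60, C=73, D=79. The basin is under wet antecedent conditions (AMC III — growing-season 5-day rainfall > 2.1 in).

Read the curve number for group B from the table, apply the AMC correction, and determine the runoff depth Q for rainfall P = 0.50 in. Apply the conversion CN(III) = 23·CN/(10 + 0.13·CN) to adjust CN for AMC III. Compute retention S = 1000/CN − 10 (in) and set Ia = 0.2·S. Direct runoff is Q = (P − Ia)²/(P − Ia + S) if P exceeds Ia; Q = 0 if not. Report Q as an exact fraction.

Q = 0 in ≈ 0.000 in

NRCS table: woods, fair condition, soil group B → CN(II) = 60
CN(III) from CN(II)=60: (23·60)/(10 + 0.13·60) = 6900/89 ≈ 77.528
Retention S: 1000/CN − 10 with CN=77.528 → S = 200/69 ≈ 2.899 in
Ia = 0.2S: 0.2·2.899 = 0.580 in (exactly 40/69)
P = 0.500 ≤ Ia = 0.580 in: entire storm abstracted, Q = 0.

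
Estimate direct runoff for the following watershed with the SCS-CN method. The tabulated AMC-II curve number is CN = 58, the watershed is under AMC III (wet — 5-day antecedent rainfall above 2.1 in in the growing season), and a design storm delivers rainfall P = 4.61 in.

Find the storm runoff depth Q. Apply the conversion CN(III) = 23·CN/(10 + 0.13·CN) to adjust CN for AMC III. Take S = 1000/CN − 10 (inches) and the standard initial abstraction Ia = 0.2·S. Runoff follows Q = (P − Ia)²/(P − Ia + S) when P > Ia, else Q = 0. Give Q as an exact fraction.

CN(III) from CN(II)=58: (23·58)/(10 + 0.13·58) = 66700/877 ≈ 76.055
S = 1000/(66700/877) − 10 = 2100/667 in ≈ 3.148 in
Ia = 0.2·(2100/667) = 420/667 in ≈ 0.630 in
Excess rainfall: 4.610 − 0.630 = 3.980 in; P > Ia so Q > 0
Q: (265487/66700)² ÷ (475487/66700) = 70483347169/31714982900 in (≈ 2.222 in)

Q = 70483347169/31714982900 in ≈ 2.222 in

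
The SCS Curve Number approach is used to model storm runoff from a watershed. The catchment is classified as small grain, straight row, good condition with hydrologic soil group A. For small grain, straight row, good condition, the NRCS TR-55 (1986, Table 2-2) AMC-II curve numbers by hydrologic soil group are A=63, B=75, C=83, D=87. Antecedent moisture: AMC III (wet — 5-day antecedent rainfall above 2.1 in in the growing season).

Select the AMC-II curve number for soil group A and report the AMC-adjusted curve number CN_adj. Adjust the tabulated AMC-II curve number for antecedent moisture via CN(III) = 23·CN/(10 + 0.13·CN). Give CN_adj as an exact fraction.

NRCS table: small grain, straight row, good condition, soil group A → CN(II) = 63
Wet (AMC III): CN(III) = 23·63/(10 + 0.13·63) = 1449/(1819/100) = 144900/1819 ≈ 79.659

CN_adj = 144900/1819 ≈ 79.659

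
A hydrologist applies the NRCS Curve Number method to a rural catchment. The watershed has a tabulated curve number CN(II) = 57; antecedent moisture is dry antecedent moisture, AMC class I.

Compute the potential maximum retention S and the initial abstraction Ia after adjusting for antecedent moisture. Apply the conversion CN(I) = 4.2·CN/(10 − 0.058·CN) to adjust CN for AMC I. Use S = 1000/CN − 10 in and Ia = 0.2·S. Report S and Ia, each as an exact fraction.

Adjust CN=57 to AMC I: 4.2·57/(10 − 0.058·57) → (1197/5) ÷ (3347/500) = 119700/3347 ≈ 35.763
Retention S: 1000/CN − 10 with CN=35.763 → S = 21500/1197 ≈ 17.962 in
Initial abstraction Ia = S/5 = (21500/1197)/5 = 4300/1197 ≈ 3.592 in

S = 21500/1197 in ≈ 17.962 in; Ia = 4300/1197 in ≈ 3.592 in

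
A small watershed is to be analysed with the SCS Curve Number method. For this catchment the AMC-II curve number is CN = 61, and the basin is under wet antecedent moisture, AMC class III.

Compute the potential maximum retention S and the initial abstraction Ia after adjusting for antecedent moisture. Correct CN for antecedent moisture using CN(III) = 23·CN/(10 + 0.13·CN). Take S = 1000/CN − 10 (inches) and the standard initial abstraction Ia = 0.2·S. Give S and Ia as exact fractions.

CN(III) from CN(II)=61: (23·61)/(10 + 0.13·61) = 140300/1793 ≈ 78.249
S = 1000/(140300/1793) − 10 = 3900/1403 in ≈ 2.780 in
Initial abstraction Ia = S/5 = (3900/1403)/5 = 780/1403 ≈ 0.556 in

S = 3900/1403 in ≈ 2.780 in; Ia = 780/1403 in ≈ 0.556 in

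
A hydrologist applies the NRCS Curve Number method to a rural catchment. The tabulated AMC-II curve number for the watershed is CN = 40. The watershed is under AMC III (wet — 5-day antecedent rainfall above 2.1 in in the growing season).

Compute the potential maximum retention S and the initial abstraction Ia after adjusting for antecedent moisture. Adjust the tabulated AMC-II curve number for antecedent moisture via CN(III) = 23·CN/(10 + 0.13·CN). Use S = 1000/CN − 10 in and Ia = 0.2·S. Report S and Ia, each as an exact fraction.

Wet (AMC III): CN(III) = 23·40/(10 + 0.13·40) = 920/(76/5) = 1150/19 ≈ 60.526
S = 1000/(1150/19) − 10 = 150/23 in ≈ 6.522 in
Ia = 0.2·(150/23) = 30/23 in ≈ 1.304 in

S = 150/23 in ≈ 6.522 in; Ia = 30/23 in ≈ 1.304 in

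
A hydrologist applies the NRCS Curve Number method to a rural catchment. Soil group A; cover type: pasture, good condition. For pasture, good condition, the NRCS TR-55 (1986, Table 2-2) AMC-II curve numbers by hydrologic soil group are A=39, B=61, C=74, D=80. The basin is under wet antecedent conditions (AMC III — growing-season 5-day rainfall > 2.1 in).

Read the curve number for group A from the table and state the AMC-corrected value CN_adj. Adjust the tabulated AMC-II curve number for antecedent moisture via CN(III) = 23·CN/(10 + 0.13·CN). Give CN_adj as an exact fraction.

CN_adj = 89700/1507 ≈ 59.522

NRCS table: pasture, good condition, soil group A → CN(II) = 39
Wet (AMC III): CN(III) = 23·39/(10 + 0.13·39) = 897/(1507/100) = 89700/1507 ≈ 59.522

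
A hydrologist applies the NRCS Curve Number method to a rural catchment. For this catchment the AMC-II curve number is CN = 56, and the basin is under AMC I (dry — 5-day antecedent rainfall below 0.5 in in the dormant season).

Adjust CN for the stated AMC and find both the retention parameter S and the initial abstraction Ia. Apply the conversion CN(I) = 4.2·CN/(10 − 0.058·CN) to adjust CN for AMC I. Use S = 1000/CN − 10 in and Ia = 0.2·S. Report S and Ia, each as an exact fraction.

Adjust CN=56 to AMC I: 4.2·56/(10 − 0.058·56) → (1176/5) ÷ (844/125) = 7350/211 ≈ 34.834
Max retention: S = 1000/(7350/211) − 10 = 2750/147 in (≈ 18.707 in)
Ia = 0.2S: 0.2·18.707 = 3.741 in (exactly 550/147)

S = 2750/147 in ≈ 18.707 in; Ia = 550/147 in ≈ 3.741 in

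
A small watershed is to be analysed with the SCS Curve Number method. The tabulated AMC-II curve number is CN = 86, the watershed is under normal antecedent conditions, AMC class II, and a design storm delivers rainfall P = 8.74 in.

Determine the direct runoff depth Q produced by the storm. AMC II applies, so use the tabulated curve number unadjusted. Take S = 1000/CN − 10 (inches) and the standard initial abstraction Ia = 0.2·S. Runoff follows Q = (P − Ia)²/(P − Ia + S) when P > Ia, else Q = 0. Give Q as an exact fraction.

AMC II — tabulated CN = 86 applies directly.
Max retention: S = 1000/86 − 10 = 70/43 in (≈ 1.628 in)
Ia = 0.2S: 0.2·1.628 = 0.326 in (exactly 14/43)
Excess rainfall: 8.740 − 0.326 = 8.414 in; P > Ia so Q > 0
Q = (18091/2150)²/((18091/2150) + 70/43) = (327284281/4622500)/(21591/2150) = 327284281/46420650 in ≈ 7.050 in

Q = 327284281/46420650 in ≈ 7.050 in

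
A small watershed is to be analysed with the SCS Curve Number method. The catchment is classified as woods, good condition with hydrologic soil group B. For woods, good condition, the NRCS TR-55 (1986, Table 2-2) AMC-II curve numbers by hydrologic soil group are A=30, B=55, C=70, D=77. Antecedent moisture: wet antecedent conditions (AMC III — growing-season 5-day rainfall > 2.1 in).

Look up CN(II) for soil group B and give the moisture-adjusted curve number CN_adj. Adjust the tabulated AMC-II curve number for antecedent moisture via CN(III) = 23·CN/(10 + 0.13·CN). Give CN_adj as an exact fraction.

CN_adj = 25300/343 ≈ 73.761

NRCS table: woods, good condition, soil group B → CN(II) = 55
CN(III) from CN(II)=55: (23·55)/(10 + 0.13·55) = 25300/343 ≈ 73.761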